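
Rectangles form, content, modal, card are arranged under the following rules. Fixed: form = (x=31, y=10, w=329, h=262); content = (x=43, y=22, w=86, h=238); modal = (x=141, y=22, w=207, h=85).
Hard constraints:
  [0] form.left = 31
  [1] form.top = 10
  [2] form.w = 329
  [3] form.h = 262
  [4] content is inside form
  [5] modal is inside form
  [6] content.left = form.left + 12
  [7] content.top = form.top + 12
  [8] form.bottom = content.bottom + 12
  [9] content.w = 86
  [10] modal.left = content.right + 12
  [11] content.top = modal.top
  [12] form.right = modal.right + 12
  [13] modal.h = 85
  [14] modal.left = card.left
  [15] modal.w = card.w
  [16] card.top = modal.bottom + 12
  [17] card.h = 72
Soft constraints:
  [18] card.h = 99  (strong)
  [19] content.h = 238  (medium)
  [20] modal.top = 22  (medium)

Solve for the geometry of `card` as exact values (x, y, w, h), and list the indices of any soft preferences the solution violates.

card = (x=141, y=119, w=207, h=72)
violated soft preferences: 18

1. card.x = 141  [modal.left = card.left]
2. card.w = 207  [modal.w = card.w]
3. card.y = 119  [card.top = modal.bottom + 12]
4. card.h = 72  [card.h = 72]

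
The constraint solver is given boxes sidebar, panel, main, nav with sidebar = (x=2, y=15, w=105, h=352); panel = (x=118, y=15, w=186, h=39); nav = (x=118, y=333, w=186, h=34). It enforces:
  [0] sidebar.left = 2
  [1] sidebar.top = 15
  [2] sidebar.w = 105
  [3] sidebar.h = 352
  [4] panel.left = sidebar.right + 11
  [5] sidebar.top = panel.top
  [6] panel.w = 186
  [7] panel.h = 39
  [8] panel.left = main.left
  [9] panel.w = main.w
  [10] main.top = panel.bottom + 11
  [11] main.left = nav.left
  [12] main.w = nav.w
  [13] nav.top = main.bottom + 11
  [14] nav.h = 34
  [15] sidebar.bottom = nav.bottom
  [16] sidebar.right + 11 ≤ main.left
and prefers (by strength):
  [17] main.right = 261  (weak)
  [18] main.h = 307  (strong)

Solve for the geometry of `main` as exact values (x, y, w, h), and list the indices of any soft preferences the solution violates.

main = (x=118, y=65, w=186, h=257)
violated soft preferences: 17, 18

1. main.x = 118  [panel.left = main.left]
2. main.w = 186  [panel.w = main.w]
3. main.y = 65  [main.top = panel.bottom + 11]
4. main.h = 257  [nav.top = main.bottom + 11]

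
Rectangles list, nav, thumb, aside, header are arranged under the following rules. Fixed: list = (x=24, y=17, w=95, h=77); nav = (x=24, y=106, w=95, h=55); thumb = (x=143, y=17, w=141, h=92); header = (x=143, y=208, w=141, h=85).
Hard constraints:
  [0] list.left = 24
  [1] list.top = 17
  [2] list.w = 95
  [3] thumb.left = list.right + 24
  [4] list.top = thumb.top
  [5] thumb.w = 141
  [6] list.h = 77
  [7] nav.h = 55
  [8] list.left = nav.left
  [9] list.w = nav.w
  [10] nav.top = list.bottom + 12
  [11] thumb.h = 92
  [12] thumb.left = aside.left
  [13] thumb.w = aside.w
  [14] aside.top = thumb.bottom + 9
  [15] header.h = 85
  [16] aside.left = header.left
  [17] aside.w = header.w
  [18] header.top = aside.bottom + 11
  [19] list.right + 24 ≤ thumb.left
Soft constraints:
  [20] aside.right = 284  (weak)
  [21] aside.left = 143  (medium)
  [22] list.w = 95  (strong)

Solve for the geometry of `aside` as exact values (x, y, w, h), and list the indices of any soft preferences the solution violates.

1. aside.x = 143  [thumb.left = aside.left]
2. aside.w = 141  [thumb.w = aside.w]
3. aside.y = 118  [aside.top = thumb.bottom + 9]
4. aside.h = 79  [header.top = aside.bottom + 11]

aside = (x=143, y=118, w=141, h=79)
violated soft preferences: none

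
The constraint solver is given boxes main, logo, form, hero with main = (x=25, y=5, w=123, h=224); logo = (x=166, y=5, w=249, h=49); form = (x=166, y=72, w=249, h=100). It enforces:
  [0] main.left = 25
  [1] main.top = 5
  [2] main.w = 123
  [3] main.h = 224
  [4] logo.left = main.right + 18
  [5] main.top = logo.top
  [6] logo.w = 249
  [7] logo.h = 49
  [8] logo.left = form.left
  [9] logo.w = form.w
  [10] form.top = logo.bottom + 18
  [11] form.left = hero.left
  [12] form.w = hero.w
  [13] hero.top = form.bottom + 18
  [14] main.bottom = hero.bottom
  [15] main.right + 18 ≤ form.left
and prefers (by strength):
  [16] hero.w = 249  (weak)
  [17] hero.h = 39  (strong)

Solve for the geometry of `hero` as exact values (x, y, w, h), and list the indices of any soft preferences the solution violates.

hero = (x=166, y=190, w=249, h=39)
violated soft preferences: none

1. hero.x = 166  [form.left = hero.left]
2. hero.w = 249  [form.w = hero.w]
3. hero.y = 190  [hero.top = form.bottom + 18]
4. hero.h = 39  [main.bottom = hero.bottom]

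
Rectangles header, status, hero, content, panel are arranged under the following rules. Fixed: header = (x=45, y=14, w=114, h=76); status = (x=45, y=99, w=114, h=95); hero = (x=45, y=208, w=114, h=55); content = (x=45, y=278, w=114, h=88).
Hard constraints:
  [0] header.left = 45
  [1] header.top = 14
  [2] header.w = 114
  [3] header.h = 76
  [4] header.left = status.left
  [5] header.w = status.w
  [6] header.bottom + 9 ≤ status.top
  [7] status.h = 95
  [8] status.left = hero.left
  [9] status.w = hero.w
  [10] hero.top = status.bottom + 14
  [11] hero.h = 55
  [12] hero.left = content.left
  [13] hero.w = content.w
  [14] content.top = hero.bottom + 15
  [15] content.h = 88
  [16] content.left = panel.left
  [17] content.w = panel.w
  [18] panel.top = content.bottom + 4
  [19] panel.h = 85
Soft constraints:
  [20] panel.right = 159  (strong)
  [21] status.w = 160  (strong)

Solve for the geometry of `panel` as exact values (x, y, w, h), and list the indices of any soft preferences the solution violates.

panel = (x=45, y=370, w=114, h=85)
violated soft preferences: 21

1. panel.x = 45  [content.left = panel.left]
2. panel.w = 114  [content.w = panel.w]
3. panel.y = 370  [panel.top = content.bottom + 4]
4. panel.h = 85  [panel.h = 85]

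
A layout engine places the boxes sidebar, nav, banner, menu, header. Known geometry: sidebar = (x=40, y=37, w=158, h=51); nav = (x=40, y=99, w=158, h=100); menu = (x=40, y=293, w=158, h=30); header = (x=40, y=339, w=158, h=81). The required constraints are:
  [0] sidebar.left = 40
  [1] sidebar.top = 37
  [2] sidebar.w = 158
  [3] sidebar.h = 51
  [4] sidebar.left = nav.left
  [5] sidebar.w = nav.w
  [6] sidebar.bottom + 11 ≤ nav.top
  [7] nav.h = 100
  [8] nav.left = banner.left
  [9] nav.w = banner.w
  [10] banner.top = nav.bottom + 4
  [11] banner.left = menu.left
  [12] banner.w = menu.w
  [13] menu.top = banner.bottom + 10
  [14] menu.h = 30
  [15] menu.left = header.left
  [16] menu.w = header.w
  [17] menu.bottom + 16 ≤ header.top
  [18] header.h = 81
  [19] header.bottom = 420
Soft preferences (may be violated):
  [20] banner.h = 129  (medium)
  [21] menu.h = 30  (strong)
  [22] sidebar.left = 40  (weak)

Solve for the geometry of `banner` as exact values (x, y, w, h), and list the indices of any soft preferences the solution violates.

1. banner.x = 40  [nav.left = banner.left]
2. banner.w = 158  [nav.w = banner.w]
3. banner.y = 203  [banner.top = nav.bottom + 4]
4. banner.h = 80  [menu.top = banner.bottom + 10]

banner = (x=40, y=203, w=158, h=80)
violated soft preferences: 20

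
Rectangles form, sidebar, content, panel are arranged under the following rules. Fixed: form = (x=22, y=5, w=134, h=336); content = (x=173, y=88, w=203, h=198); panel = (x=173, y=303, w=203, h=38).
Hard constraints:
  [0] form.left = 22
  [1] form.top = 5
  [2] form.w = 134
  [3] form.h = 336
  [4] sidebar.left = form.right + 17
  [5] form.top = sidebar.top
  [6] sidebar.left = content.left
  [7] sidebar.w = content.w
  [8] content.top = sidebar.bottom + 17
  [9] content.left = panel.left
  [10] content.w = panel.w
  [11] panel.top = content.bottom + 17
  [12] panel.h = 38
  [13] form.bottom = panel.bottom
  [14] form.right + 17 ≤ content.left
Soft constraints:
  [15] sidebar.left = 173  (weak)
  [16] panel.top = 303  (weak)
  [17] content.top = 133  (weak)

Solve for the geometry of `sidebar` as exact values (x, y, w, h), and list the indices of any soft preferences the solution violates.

sidebar = (x=173, y=5, w=203, h=66)
violated soft preferences: 17

1. sidebar.x = 173  [sidebar.left = form.right + 17]
2. sidebar.y = 5  [form.top = sidebar.top]
3. sidebar.w = 203  [sidebar.w = content.w]
4. sidebar.h = 66  [content.top = sidebar.bottom + 17]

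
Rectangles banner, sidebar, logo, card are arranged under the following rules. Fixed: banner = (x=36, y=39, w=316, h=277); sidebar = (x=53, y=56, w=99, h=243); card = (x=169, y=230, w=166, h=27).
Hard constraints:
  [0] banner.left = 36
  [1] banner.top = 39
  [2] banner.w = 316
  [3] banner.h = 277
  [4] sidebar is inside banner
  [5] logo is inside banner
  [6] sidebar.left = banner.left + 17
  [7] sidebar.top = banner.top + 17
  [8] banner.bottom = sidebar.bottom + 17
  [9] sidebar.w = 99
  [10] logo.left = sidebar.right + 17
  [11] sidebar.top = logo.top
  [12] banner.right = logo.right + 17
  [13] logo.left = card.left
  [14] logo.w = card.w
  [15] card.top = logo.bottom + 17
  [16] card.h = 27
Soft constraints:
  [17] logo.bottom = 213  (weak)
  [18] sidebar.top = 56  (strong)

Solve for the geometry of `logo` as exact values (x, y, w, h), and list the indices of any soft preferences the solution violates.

1. logo.x = 169  [logo.left = sidebar.right + 17]
2. logo.y = 56  [sidebar.top = logo.top]
3. logo.w = 166  [banner.right = logo.right + 17]
4. logo.h = 157  [card.top = logo.bottom + 17]

logo = (x=169, y=56, w=166, h=157)
violated soft preferences: none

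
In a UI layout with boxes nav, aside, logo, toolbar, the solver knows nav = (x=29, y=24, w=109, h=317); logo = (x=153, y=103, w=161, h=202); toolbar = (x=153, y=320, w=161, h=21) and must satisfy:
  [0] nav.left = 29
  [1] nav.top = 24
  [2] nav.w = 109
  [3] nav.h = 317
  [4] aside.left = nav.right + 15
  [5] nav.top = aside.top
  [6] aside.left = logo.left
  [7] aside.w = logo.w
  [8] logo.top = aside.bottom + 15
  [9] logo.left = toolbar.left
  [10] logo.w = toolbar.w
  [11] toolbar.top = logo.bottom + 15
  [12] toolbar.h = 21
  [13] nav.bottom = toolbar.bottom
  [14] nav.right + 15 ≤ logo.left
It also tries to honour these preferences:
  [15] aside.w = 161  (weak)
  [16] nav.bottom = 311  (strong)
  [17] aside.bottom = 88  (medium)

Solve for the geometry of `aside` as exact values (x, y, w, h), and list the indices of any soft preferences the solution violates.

aside = (x=153, y=24, w=161, h=64)
violated soft preferences: 16

1. aside.x = 153  [aside.left = nav.right + 15]
2. aside.y = 24  [nav.top = aside.top]
3. aside.w = 161  [aside.w = logo.w]
4. aside.h = 64  [logo.top = aside.bottom + 15]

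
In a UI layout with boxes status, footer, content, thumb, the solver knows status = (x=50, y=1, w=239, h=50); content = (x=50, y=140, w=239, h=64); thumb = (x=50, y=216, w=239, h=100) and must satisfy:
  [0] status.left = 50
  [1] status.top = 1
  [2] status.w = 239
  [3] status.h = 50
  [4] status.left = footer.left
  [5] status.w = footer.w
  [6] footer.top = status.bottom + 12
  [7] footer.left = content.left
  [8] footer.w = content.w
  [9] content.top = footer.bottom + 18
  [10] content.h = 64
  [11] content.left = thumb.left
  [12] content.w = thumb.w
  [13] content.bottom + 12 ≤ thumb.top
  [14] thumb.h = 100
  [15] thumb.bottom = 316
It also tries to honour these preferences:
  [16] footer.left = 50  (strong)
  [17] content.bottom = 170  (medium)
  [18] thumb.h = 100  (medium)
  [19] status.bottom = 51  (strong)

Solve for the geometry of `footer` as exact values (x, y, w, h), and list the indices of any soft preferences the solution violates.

1. footer.x = 50  [status.left = footer.left]
2. footer.w = 239  [status.w = footer.w]
3. footer.y = 63  [footer.top = status.bottom + 12]
4. footer.h = 59  [content.top = footer.bottom + 18]

footer = (x=50, y=63, w=239, h=59)
violated soft preferences: 17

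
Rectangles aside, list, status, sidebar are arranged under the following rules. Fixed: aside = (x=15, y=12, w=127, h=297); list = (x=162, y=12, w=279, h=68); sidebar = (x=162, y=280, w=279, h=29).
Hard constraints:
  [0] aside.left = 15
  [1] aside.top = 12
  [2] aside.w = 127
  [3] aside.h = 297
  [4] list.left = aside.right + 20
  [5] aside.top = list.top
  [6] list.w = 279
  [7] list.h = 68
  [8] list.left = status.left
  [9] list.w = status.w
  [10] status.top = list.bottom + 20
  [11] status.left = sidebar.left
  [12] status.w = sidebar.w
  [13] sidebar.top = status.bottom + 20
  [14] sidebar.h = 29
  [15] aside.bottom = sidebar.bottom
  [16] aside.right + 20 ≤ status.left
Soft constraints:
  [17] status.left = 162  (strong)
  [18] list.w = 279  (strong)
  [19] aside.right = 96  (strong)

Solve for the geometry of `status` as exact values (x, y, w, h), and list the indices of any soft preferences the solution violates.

1. status.x = 162  [list.left = status.left]
2. status.w = 279  [list.w = status.w]
3. status.y = 100  [status.top = list.bottom + 20]
4. status.h = 160  [sidebar.top = status.bottom + 20]

status = (x=162, y=100, w=279, h=160)
violated soft preferences: 19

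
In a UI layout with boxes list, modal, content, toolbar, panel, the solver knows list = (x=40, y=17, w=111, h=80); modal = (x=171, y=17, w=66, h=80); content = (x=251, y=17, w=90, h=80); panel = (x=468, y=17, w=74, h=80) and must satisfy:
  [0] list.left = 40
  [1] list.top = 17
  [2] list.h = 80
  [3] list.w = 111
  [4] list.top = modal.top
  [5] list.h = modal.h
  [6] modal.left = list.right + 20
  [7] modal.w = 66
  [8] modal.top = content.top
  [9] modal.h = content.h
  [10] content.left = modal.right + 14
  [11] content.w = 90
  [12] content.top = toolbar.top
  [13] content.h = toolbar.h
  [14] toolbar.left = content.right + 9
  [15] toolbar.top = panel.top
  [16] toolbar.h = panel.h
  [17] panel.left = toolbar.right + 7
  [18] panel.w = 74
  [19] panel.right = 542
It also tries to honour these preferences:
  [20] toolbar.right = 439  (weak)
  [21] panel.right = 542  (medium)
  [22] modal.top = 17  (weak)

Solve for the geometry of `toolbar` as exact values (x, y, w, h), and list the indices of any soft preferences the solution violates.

1. toolbar.y = 17  [content.top = toolbar.top]
2. toolbar.h = 80  [content.h = toolbar.h]
3. toolbar.x = 350  [toolbar.left = content.right + 9]
4. toolbar.w = 111  [panel.left = toolbar.right + 7]

toolbar = (x=350, y=17, w=111, h=80)
violated soft preferences: 20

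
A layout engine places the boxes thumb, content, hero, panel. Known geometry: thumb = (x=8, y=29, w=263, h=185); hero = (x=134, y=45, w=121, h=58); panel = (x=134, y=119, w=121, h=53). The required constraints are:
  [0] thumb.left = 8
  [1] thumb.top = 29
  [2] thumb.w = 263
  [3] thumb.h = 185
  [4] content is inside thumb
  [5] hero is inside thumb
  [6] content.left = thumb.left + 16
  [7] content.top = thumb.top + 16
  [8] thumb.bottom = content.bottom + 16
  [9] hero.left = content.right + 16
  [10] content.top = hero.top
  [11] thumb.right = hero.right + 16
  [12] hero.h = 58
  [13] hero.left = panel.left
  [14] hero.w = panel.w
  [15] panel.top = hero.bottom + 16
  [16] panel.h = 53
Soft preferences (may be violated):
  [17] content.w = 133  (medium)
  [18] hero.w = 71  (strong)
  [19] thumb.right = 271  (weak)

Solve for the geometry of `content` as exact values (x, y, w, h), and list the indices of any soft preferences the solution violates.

1. content.x = 24  [content.left = thumb.left + 16]
2. content.y = 45  [content.top = thumb.top + 16]
3. content.h = 153  [thumb.bottom = content.bottom + 16]
4. content.w = 94  [hero.left = content.right + 16]

content = (x=24, y=45, w=94, h=153)
violated soft preferences: 17, 18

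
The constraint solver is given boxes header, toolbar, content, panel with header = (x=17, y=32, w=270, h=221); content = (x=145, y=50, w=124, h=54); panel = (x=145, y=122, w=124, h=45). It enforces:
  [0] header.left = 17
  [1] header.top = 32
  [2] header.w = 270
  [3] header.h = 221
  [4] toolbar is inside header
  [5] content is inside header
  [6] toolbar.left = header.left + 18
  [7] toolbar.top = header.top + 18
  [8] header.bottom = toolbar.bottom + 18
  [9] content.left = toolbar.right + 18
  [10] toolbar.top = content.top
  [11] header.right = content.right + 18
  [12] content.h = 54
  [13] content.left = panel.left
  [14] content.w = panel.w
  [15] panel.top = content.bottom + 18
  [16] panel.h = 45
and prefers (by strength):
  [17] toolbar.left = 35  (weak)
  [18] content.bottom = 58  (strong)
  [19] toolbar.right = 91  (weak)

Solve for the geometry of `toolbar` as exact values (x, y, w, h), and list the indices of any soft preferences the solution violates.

toolbar = (x=35, y=50, w=92, h=185)
violated soft preferences: 18, 19

1. toolbar.x = 35  [toolbar.left = header.left + 18]
2. toolbar.y = 50  [toolbar.top = header.top + 18]
3. toolbar.h = 185  [header.bottom = toolbar.bottom + 18]
4. toolbar.w = 92  [content.left = toolbar.right + 18]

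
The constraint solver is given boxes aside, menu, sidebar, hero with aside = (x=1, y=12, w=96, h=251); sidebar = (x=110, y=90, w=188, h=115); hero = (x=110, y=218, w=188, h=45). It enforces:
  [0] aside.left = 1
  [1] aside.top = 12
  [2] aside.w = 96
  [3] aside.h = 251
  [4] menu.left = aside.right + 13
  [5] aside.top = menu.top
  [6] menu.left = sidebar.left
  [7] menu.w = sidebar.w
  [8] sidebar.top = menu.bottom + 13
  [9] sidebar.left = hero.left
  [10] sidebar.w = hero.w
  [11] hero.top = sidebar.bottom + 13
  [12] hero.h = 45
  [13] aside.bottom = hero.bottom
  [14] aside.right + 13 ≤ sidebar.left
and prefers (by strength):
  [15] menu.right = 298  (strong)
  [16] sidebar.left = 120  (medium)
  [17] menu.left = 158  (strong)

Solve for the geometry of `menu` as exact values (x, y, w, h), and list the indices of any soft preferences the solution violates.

menu = (x=110, y=12, w=188, h=65)
violated soft preferences: 16, 17

1. menu.x = 110  [menu.left = aside.right + 13]
2. menu.y = 12  [aside.top = menu.top]
3. menu.w = 188  [menu.w = sidebar.w]
4. menu.h = 65  [sidebar.top = menu.bottom + 13]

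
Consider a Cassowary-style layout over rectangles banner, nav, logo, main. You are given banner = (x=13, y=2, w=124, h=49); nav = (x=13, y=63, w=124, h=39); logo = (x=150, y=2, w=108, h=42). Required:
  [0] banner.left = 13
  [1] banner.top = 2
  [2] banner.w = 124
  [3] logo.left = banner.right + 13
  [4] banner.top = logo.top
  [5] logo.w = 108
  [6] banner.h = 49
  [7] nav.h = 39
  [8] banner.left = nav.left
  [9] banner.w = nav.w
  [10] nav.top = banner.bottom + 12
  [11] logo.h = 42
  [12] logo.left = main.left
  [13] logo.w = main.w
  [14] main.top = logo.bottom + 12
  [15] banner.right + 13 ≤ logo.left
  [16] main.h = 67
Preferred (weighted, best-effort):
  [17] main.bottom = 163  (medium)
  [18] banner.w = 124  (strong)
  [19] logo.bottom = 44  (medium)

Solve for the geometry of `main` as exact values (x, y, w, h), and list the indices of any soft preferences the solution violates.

main = (x=150, y=56, w=108, h=67)
violated soft preferences: 17

1. main.x = 150  [logo.left = main.left]
2. main.w = 108  [logo.w = main.w]
3. main.y = 56  [main.top = logo.bottom + 12]
4. main.h = 67  [main.h = 67]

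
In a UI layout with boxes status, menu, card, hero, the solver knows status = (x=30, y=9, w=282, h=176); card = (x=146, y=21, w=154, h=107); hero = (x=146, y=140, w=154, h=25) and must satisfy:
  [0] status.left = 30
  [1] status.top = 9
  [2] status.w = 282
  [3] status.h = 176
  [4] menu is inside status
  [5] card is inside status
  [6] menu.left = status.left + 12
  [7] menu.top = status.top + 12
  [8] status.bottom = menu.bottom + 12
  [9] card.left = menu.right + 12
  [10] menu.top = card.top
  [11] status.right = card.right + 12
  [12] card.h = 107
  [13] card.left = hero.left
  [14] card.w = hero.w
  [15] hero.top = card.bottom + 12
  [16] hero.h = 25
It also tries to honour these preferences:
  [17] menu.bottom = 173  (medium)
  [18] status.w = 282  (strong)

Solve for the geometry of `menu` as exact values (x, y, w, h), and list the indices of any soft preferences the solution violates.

1. menu.x = 42  [menu.left = status.left + 12]
2. menu.y = 21  [menu.top = status.top + 12]
3. menu.h = 152  [status.bottom = menu.bottom + 12]
4. menu.w = 92  [card.left = menu.right + 12]

menu = (x=42, y=21, w=92, h=152)
violated soft preferences: none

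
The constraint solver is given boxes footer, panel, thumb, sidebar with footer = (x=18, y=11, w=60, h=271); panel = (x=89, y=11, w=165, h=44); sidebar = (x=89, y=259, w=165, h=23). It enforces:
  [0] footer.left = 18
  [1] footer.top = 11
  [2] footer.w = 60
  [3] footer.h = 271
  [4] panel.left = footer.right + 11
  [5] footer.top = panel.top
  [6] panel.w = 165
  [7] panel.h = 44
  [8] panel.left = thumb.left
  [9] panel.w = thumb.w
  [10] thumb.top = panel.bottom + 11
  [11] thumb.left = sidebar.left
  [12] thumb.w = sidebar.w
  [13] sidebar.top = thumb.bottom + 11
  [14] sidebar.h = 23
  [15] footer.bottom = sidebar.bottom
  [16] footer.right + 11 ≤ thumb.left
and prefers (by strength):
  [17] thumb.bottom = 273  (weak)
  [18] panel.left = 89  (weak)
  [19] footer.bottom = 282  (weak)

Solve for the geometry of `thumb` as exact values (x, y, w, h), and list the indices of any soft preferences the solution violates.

thumb = (x=89, y=66, w=165, h=182)
violated soft preferences: 17

1. thumb.x = 89  [panel.left = thumb.left]
2. thumb.w = 165  [panel.w = thumb.w]
3. thumb.y = 66  [thumb.top = panel.bottom + 11]
4. thumb.h = 182  [sidebar.top = thumb.bottom + 11]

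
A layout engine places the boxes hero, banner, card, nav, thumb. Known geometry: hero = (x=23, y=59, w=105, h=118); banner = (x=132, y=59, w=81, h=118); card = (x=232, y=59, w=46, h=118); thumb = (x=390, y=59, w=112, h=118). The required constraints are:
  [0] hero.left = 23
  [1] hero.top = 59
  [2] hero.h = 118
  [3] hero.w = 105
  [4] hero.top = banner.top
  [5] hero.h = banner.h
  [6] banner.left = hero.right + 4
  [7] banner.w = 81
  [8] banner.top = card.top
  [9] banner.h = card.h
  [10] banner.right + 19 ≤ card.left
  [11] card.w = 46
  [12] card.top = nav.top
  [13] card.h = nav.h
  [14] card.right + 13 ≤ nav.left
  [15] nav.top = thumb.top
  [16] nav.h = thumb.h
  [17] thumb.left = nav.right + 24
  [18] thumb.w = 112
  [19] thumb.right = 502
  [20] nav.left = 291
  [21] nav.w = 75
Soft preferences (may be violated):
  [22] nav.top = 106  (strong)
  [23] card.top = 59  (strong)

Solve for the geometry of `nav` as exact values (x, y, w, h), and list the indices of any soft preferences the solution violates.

1. nav.y = 59  [card.top = nav.top]
2. nav.h = 118  [card.h = nav.h]
3. nav.x = 291  [nav.left = 291]
4. nav.w = 75  [nav.w = 75]

nav = (x=291, y=59, w=75, h=118)
violated soft preferences: 22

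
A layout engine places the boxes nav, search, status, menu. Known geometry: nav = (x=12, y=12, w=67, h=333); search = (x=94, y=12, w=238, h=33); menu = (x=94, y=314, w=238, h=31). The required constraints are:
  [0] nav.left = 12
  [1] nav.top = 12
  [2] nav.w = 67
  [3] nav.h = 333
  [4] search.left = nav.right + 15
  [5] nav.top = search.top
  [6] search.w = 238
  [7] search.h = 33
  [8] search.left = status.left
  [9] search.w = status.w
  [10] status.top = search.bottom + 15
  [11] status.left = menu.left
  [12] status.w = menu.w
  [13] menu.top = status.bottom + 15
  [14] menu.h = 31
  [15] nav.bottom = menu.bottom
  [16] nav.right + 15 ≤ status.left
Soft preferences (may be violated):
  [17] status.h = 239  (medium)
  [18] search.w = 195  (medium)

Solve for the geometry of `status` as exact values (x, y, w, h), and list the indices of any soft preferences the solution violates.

status = (x=94, y=60, w=238, h=239)
violated soft preferences: 18

1. status.x = 94  [search.left = status.left]
2. status.w = 238  [search.w = status.w]
3. status.y = 60  [status.top = search.bottom + 15]
4. status.h = 239  [menu.top = status.bottom + 15]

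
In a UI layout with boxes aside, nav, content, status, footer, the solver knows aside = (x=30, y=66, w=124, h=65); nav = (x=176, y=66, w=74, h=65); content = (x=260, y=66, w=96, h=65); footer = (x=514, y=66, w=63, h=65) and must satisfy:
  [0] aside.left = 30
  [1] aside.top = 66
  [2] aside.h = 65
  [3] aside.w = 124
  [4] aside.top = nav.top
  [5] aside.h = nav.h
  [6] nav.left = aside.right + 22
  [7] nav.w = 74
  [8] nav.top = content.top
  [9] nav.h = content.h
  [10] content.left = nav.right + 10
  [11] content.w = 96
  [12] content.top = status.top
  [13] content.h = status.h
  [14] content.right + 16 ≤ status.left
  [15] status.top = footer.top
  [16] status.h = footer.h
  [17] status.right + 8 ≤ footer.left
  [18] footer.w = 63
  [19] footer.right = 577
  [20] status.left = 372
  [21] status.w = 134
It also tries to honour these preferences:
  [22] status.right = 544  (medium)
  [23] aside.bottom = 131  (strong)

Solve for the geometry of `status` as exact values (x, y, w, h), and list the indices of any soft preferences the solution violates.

1. status.y = 66  [content.top = status.top]
2. status.h = 65  [content.h = status.h]
3. status.x = 372  [status.left = 372]
4. status.w = 134  [status.w = 134]

status = (x=372, y=66, w=134, h=65)
violated soft preferences: 22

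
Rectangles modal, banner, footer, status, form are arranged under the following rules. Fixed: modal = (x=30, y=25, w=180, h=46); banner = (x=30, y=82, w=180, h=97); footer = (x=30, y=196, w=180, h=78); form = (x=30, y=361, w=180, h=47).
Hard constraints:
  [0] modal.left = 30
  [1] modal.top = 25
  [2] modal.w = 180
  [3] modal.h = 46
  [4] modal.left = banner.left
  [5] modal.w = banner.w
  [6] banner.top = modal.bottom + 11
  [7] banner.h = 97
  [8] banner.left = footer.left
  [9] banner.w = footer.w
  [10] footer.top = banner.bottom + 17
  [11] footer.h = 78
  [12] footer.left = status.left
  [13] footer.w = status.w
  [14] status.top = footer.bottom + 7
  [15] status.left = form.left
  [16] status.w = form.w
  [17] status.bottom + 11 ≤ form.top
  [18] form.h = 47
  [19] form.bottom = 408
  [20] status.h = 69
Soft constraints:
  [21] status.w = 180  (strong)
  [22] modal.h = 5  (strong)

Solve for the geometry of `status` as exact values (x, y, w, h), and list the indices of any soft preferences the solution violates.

status = (x=30, y=281, w=180, h=69)
violated soft preferences: 22

1. status.x = 30  [footer.left = status.left]
2. status.w = 180  [footer.w = status.w]
3. status.y = 281  [status.top = footer.bottom + 7]
4. status.h = 69  [status.h = 69]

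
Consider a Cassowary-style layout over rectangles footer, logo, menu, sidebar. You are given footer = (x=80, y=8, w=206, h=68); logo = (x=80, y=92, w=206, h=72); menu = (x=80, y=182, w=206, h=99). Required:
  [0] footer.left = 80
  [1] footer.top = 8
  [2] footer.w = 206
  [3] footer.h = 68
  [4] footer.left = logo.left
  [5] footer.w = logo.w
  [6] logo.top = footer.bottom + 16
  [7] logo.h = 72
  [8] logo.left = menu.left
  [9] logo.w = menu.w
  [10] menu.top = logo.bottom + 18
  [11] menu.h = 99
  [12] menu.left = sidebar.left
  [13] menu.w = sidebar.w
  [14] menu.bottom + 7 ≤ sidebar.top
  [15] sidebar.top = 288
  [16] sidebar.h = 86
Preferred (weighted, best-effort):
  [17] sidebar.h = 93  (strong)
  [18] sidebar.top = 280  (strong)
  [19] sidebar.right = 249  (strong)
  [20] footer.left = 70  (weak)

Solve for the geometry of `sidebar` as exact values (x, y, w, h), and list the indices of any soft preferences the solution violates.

sidebar = (x=80, y=288, w=206, h=86)
violated soft preferences: 17, 18, 19, 20

1. sidebar.x = 80  [menu.left = sidebar.left]
2. sidebar.w = 206  [menu.w = sidebar.w]
3. sidebar.y = 288  [sidebar.top = 288]
4. sidebar.h = 86  [sidebar.h = 86]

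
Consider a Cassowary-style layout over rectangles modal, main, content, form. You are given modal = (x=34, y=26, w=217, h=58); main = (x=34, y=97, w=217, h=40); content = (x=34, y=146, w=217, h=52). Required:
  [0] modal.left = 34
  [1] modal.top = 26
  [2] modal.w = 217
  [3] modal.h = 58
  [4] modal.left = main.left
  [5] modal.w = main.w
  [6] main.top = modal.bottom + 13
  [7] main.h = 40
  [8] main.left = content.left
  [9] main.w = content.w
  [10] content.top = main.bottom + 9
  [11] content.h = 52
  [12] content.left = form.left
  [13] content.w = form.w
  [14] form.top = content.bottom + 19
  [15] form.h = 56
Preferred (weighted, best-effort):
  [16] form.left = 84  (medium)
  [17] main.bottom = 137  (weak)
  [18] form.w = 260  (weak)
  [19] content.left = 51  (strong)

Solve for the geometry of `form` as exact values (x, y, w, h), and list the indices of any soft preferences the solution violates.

1. form.x = 34  [content.left = form.left]
2. form.w = 217  [content.w = form.w]
3. form.y = 217  [form.top = content.bottom + 19]
4. form.h = 56  [form.h = 56]

form = (x=34, y=217, w=217, h=56)
violated soft preferences: 16, 18, 19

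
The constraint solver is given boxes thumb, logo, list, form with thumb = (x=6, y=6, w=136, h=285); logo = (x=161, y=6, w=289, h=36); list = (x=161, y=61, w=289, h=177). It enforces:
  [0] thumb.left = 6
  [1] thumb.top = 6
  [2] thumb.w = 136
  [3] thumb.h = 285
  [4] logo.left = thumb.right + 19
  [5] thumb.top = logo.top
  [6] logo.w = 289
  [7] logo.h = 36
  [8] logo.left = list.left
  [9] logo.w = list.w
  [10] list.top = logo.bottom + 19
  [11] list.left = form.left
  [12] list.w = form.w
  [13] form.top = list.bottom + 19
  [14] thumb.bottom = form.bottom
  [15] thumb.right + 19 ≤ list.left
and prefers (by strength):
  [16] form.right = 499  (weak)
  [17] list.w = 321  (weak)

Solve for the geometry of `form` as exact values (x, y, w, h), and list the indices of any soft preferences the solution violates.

1. form.x = 161  [list.left = form.left]
2. form.w = 289  [list.w = form.w]
3. form.y = 257  [form.top = list.bottom + 19]
4. form.h = 34  [thumb.bottom = form.bottom]

form = (x=161, y=257, w=289, h=34)
violated soft preferences: 16, 17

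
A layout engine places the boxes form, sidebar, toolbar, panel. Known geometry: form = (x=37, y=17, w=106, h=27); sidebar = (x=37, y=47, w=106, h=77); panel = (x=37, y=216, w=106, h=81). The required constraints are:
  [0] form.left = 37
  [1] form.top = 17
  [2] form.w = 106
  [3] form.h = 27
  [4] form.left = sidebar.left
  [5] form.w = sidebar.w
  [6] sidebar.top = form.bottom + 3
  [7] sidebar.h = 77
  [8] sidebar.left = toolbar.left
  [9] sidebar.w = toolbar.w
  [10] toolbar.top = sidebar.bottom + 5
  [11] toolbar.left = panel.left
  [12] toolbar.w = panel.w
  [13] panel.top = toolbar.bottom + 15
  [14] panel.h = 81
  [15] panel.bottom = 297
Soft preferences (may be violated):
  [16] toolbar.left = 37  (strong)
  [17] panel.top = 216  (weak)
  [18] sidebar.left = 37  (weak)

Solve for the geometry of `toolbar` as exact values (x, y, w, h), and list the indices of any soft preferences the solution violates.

1. toolbar.x = 37  [sidebar.left = toolbar.left]
2. toolbar.w = 106  [sidebar.w = toolbar.w]
3. toolbar.y = 129  [toolbar.top = sidebar.bottom + 5]
4. toolbar.h = 72  [panel.top = toolbar.bottom + 15]

toolbar = (x=37, y=129, w=106, h=72)
violated soft preferences: none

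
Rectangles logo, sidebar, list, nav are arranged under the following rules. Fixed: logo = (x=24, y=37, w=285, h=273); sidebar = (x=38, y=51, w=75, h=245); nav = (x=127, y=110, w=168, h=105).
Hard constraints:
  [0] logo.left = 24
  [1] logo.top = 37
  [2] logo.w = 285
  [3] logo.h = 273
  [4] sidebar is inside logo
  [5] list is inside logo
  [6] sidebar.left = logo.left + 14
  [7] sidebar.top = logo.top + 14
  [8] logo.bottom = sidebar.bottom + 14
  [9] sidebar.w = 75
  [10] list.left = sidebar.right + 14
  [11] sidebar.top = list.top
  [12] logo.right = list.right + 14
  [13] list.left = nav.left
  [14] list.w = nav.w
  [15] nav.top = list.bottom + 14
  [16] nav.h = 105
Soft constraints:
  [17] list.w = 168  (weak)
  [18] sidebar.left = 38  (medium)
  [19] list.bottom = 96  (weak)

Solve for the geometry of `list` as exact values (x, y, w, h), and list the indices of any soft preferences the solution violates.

1. list.x = 127  [list.left = sidebar.right + 14]
2. list.y = 51  [sidebar.top = list.top]
3. list.w = 168  [logo.right = list.right + 14]
4. list.h = 45  [nav.top = list.bottom + 14]

list = (x=127, y=51, w=168, h=45)
violated soft preferences: none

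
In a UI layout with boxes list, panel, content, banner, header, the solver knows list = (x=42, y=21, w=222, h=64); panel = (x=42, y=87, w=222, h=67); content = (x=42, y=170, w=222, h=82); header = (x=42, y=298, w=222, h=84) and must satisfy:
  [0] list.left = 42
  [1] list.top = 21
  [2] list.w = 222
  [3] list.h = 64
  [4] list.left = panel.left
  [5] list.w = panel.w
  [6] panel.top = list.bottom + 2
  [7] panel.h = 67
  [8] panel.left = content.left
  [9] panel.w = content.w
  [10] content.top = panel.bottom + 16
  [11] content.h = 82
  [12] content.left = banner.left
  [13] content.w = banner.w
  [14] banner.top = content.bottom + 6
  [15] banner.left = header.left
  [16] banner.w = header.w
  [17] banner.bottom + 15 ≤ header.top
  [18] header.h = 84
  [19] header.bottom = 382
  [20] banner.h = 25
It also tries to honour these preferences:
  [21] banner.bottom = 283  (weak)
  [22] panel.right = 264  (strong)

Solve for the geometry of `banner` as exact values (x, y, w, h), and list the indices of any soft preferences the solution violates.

1. banner.x = 42  [content.left = banner.left]
2. banner.w = 222  [content.w = banner.w]
3. banner.y = 258  [banner.top = content.bottom + 6]
4. banner.h = 25  [banner.h = 25]

banner = (x=42, y=258, w=222, h=25)
violated soft preferences: none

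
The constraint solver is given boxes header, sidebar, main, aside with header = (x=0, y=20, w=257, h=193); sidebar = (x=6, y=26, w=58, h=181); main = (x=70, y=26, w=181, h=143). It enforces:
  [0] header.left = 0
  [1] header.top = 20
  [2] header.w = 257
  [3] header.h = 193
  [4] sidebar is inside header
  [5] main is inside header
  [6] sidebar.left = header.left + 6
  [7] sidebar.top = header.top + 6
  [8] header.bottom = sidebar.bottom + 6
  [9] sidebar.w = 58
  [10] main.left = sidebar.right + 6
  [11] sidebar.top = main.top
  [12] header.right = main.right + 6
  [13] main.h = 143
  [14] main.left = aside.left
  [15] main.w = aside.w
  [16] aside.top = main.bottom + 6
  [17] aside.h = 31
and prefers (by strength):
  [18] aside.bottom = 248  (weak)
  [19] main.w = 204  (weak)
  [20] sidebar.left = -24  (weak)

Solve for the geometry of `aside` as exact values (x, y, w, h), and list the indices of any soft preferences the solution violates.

aside = (x=70, y=175, w=181, h=31)
violated soft preferences: 18, 19, 20

1. aside.x = 70  [main.left = aside.left]
2. aside.w = 181  [main.w = aside.w]
3. aside.y = 175  [aside.top = main.bottom + 6]
4. aside.h = 31  [aside.h = 31]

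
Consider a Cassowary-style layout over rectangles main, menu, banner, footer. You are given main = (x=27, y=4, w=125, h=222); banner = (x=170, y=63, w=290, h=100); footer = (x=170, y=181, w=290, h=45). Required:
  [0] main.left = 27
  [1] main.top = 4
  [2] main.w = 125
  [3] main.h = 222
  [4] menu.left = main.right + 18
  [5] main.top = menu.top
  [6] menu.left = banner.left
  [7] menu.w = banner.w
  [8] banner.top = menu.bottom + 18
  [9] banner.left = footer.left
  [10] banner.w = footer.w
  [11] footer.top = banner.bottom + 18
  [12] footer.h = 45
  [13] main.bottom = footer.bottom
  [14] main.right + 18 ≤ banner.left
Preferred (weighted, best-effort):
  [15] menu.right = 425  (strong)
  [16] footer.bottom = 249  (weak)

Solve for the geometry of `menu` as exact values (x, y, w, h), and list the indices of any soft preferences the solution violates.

1. menu.x = 170  [menu.left = main.right + 18]
2. menu.y = 4  [main.top = menu.top]
3. menu.w = 290  [menu.w = banner.w]
4. menu.h = 41  [banner.top = menu.bottom + 18]

menu = (x=170, y=4, w=290, h=41)
violated soft preferences: 15, 16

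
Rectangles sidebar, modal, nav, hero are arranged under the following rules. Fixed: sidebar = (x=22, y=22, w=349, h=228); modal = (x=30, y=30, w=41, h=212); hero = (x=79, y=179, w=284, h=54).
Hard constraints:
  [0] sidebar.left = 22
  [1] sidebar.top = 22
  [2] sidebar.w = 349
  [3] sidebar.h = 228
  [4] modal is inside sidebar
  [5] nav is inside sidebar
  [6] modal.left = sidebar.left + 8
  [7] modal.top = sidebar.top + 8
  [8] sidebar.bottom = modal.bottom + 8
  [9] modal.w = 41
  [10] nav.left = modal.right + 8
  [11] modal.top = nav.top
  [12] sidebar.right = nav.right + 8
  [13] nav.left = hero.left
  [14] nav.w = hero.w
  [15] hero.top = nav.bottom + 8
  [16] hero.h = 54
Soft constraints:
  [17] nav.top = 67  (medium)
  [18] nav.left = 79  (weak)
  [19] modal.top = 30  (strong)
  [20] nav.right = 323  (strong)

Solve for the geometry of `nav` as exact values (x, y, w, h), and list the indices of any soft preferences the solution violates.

nav = (x=79, y=30, w=284, h=141)
violated soft preferences: 17, 20

1. nav.x = 79  [nav.left = modal.right + 8]
2. nav.y = 30  [modal.top = nav.top]
3. nav.w = 284  [sidebar.right = nav.right + 8]
4. nav.h = 141  [hero.top = nav.bottom + 8]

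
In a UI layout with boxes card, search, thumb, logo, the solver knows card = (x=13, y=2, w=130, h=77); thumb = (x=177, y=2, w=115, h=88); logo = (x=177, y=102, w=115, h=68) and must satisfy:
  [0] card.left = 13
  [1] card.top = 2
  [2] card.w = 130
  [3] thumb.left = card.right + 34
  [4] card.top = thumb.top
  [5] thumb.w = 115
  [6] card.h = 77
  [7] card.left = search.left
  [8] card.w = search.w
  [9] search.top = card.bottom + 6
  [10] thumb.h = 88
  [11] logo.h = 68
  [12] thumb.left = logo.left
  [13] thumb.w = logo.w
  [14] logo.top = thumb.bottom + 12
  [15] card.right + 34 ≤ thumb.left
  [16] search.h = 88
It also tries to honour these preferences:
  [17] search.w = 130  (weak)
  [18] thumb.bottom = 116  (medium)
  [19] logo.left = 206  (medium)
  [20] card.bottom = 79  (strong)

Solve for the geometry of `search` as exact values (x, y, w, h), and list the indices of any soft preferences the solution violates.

1. search.x = 13  [card.left = search.left]
2. search.w = 130  [card.w = search.w]
3. search.y = 85  [search.top = card.bottom + 6]
4. search.h = 88  [search.h = 88]

search = (x=13, y=85, w=130, h=88)
violated soft preferences: 18, 19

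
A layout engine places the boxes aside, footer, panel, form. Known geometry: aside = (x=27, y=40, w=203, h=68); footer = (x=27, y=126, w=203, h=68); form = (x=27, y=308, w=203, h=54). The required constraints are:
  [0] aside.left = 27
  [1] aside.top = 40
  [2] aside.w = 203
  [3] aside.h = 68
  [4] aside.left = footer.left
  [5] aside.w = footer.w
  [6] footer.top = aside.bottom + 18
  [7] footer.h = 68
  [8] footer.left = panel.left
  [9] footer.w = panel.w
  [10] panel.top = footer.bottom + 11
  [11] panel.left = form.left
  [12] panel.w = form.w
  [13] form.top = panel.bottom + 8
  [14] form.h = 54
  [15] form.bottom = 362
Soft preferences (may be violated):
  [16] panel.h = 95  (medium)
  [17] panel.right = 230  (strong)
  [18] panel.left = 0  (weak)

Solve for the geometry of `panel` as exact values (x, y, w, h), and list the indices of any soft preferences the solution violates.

1. panel.x = 27  [footer.left = panel.left]
2. panel.w = 203  [footer.w = panel.w]
3. panel.y = 205  [panel.top = footer.bottom + 11]
4. panel.h = 95  [form.top = panel.bottom + 8]

panel = (x=27, y=205, w=203, h=95)
violated soft preferences: 18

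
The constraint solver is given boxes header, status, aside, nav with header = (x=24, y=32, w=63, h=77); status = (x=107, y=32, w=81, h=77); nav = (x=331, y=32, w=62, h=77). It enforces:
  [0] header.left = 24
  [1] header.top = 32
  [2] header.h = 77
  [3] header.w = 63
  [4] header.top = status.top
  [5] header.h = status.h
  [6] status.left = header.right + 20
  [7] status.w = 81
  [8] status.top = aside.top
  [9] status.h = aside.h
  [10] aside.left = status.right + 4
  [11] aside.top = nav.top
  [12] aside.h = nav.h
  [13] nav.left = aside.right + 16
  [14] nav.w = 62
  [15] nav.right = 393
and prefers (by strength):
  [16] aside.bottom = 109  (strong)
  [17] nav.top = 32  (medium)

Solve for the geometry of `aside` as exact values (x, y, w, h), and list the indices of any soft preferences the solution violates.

aside = (x=192, y=32, w=123, h=77)
violated soft preferences: none

1. aside.y = 32  [status.top = aside.top]
2. aside.h = 77  [status.h = aside.h]
3. aside.x = 192  [aside.left = status.right + 4]
4. aside.w = 123  [nav.left = aside.right + 16]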